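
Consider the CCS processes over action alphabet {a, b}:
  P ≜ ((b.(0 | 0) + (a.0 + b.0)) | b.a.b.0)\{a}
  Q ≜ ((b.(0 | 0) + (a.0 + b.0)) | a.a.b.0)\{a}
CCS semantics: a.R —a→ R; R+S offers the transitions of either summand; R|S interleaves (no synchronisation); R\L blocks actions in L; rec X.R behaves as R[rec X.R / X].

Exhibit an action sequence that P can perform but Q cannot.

bb

Reachable graph of P (6 states):
  s0 = ((b.(0 | 0) + (a.0 + b.0)) | b.a.b.0)\{a} has moves -b-> s1, -b-> s2, -b-> s3
  s1 = ((b.(0 | 0) + (a.0 + b.0)) | a.b.0)\{a} has moves -b-> s4, -b-> s5
  s2 = (0 | 0 | b.a.b.0)\{a} has moves -b-> s4
  s3 = (0 | b.a.b.0)\{a} has moves -b-> s5
  s4 = (0 | 0 | a.b.0)\{a} has moves stopped
  s5 = (0 | a.b.0)\{a} has moves stopped
Reachable graph of Q (3 states):
  t0 = ((b.(0 | 0) + (a.0 + b.0)) | a.a.b.0)\{a} has moves -b-> t1, -b-> t2
  t1 = (0 | 0 | a.a.b.0)\{a} has moves stopped
  t2 = (0 | a.a.b.0)\{a} has moves stopped
Executing bb from P (initial set {s0}):
  [1] b ⇒ {s1, s2, s3}
  [2] b ⇒ {s4, s5}
  ✓ P
Executing bb from Q (initial set {t0}):
  [1] b ⇒ {t1, t2}
  [2] b ⇒ ∅  — Q cannot continue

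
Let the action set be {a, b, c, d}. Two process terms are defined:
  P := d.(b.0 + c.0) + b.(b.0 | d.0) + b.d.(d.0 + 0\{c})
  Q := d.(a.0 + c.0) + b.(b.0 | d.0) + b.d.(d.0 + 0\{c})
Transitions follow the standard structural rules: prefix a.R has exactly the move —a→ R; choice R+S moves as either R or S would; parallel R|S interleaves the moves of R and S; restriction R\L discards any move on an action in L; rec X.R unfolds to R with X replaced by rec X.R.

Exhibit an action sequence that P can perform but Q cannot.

db

Reachable graph of P (9 states):
  u0 = d.(b.0 + c.0) + b.(b.0 | d.0) + b.d.(d.0 + 0\{c}) ⊢ —b→ u1, —b→ u2, —d→ u3
  u1 = b.0 | d.0 ⊢ —b→ u4, —d→ u5
  u2 = d.(d.0 + 0\{c}) ⊢ —d→ u6
  u3 = b.0 + c.0 ⊢ —b→ u7, —c→ u7
  u4 = 0 | d.0 ⊢ —d→ u8
  u5 = b.0 | 0 ⊢ —b→ u8
  u6 = d.0 + 0\{c} ⊢ —d→ u7
  u7 = 0 ⊢ ·
  u8 = 0 | 0 ⊢ ·
Reachable graph of Q (9 states):
  v0 = d.(a.0 + c.0) + b.(b.0 | d.0) + b.d.(d.0 + 0\{c}) ⊢ —b→ v1, —b→ v2, —d→ v3
  v1 = b.0 | d.0 ⊢ —b→ v4, —d→ v5
  v2 = d.(d.0 + 0\{c}) ⊢ —d→ v6
  v3 = a.0 + c.0 ⊢ —a→ v7, —c→ v7
  v4 = 0 | d.0 ⊢ —d→ v8
  v5 = b.0 | 0 ⊢ —b→ v8
  v6 = d.0 + 0\{c} ⊢ —d→ v7
  v7 = 0 ⊢ ·
  v8 = 0 | 0 ⊢ ·
Executing db from P (initial set {u0}):
  step 1 (d): {u3}
  step 2 (b): {u7}
  ✓ P
Executing db from Q (initial set {v0}):
  step 1 (d): {v3}
  step 2 (b): no successor for Q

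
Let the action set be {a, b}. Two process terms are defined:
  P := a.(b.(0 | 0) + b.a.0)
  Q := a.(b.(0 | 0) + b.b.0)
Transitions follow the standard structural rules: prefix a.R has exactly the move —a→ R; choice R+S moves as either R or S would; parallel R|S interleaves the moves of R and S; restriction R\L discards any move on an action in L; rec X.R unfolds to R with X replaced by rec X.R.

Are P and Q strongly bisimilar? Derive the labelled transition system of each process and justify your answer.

Reachable graph of P (5 states):
  m0 = a.(b.(0 | 0) + b.a.0) ⊢ =a=> m1
  m1 = b.(0 | 0) + b.a.0 ⊢ =b=> m2, =b=> m3
  m2 = 0 | 0 ⊢ ∅
  m3 = a.0 ⊢ =a=> m4
  m4 = 0 ⊢ ∅
Reachable graph of Q (5 states):
  n0 = a.(b.(0 | 0) + b.b.0) ⊢ =a=> n1
  n1 = b.(0 | 0) + b.b.0 ⊢ =b=> n2, =b=> n3
  n2 = 0 | 0 ⊢ ∅
  n3 = b.0 ⊢ =b=> n4
  n4 = 0 ⊢ ∅
Bisimilarity quotient blocks:
  B0 = {m0}
  B1 = {m1}
  B2 = {m3}
  B3 = {m2, m4, n2, n4}
  B4 = {n0}
  B5 = {n1}
  B6 = {n3}
m0 ∈ B0, n0 ∈ B4 → different blocks

NO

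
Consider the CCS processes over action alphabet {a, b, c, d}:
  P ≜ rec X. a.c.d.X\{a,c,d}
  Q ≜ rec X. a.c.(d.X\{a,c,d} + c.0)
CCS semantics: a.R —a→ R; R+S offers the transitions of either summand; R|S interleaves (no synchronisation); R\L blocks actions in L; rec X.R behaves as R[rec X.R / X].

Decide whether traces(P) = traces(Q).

NO — witness ⟨acc⟩

P's transition system — 4 states:
  s0 = rec X. a.c.d.X\{a,c,d} | --a--▸ s1
  s1 = c.d.(rec X. a.c.d.X\{a,c,d})\{a,c,d} | --c--▸ s2
  s2 = d.(rec X. a.c.d.X\{a,c,d})\{a,c,d} | --d--▸ s3
  s3 = (rec X. a.c.d.X\{a,c,d})\{a,c,d} | deadlocked
Q's transition system — 5 states:
  t0 = rec X. a.c.(d.X\{a,c,d} + c.0) | --a--▸ t1
  t1 = c.(d.(rec X. a.c.(d.X\{a,c,d} + c.0))\{a,c,d} + c.0) | --c--▸ t2
  t2 = d.(rec X. a.c.(d.X\{a,c,d} + c.0))\{a,c,d} + c.0 | --c--▸ t3, --d--▸ t4
  t3 = 0 | deadlocked
  t4 = (rec X. a.c.(d.X\{a,c,d} + c.0))\{a,c,d} | deadlocked
Run σ = ⟨acc⟩ on Q: start {t0}
  step 1 (a): {t1}
  step 2 (c): {t2}
  step 3 (c): {t3}
  — Q admits the full trace.
Run σ = ⟨acc⟩ on P: start {s0}
  step 1 (a): {s1}
  step 2 (c): {s2}
  step 3 (c): ∅  — P cannot continue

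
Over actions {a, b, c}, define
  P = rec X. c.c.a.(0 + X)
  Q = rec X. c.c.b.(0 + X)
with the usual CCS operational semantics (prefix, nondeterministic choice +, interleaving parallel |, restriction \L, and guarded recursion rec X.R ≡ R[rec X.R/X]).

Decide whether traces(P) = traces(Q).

NO — witness ⟨cca⟩

P's transition system — 4 states:
  p0 = rec X. c.c.a.(0 + X) ⊢ ··c··> p1
  p1 = c.a.(0 + (rec X. c.c.a.(0 + X))) ⊢ ··c··> p2
  p2 = a.(0 + (rec X. c.c.a.(0 + X))) ⊢ ··a··> p3
  p3 = 0 + (rec X. c.c.a.(0 + X)) ⊢ ··c··> p1
Q's transition system — 4 states:
  q0 = rec X. c.c.b.(0 + X) ⊢ ··c··> q1
  q1 = c.b.(0 + (rec X. c.c.b.(0 + X))) ⊢ ··c··> q2
  q2 = b.(0 + (rec X. c.c.b.(0 + X))) ⊢ ··b··> q3
  q3 = 0 + (rec X. c.c.b.(0 + X)) ⊢ ··c··> q1
Run σ = ⟨cca⟩ on P: start {p0}
  step 1 (c): {p1}
  step 2 (c): {p2}
  step 3 (a): {p3}
  — P admits the full trace.
Run σ = ⟨cca⟩ on Q: start {q0}
  step 1 (c): {q1}
  step 2 (c): {q2}
  step 3 (a): ∅ (Q stuck)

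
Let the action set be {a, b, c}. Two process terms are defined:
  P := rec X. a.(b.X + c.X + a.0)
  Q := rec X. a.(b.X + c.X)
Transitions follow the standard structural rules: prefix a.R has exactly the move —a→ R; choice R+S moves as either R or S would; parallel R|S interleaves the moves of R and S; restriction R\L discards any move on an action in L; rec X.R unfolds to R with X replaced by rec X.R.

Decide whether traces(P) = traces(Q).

Reachable graph of P (3 states):
  s0 = rec X. a.(b.X + c.X + a.0) has moves --a--▸ s1
  s1 = b.(rec X. a.(b.X + c.X + a.0)) + c.(rec X. a.(b.X + c.X + a.0)) + a.0 has moves --a--▸ s2, --b--▸ s0, --c--▸ s0
  s2 = 0 has moves stopped
Reachable graph of Q (2 states):
  t0 = rec X. a.(b.X + c.X) has moves --a--▸ t1
  t1 = b.(rec X. a.(b.X + c.X)) + c.(rec X. a.(b.X + c.X)) has moves --b--▸ t0, --c--▸ t0
Run σ = ⟨aa⟩ on P: start {s0}
  step 1 (a): {s1}
  step 2 (a): {s2}
  — P admits the full trace.
Run σ = ⟨aa⟩ on Q: start {t0}
  step 1 (a): {t1}
  step 2 (a): ∅ (Q stuck)

NO — witness ⟨aa⟩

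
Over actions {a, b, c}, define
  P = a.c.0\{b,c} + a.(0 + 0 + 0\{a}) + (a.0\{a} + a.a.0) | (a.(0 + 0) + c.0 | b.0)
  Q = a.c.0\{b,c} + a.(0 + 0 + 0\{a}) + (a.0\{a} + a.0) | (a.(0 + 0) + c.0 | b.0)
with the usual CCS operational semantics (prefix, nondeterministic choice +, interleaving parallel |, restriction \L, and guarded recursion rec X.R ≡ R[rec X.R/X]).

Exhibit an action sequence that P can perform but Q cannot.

LTS(P): 23 reachable states
  u0 = a.c.0\{b,c} + a.(0 + 0 + 0\{a}) + (a.0\{a} + a.a.0) | (a.(0 + 0) + c.0 | b.0) :: —a→ u1, —a→ u2, —a→ u3, —a→ u4, —a→ u5, —b→ u6, —c→ u7
  u1 = (a.0\{a} + a.a.0) | (0 + 0) :: —a→ u8, —a→ u9
  u2 = 0 + 0 + 0\{a} :: (no moves)
  u3 = 0\{a} | (a.(0 + 0) + c.0 | b.0) :: —a→ u8, —b→ u10, —c→ u11
  u4 = a.0 | (a.(0 + 0) + c.0 | b.0) :: —a→ u12, —a→ u9, —b→ u13, —c→ u14
  u5 = c.0\{b,c} :: —c→ u15
  u6 = (a.0\{a} + a.a.0) | (c.0 | 0) :: —a→ u10, —a→ u13, —c→ u16
  u7 = (a.0\{a} + a.a.0) | (0 | b.0) :: —a→ u11, —a→ u14, —b→ u16
  u8 = 0\{a} | (0 + 0) :: (no moves)
  u9 = a.0 | (0 + 0) :: —a→ u17
  u10 = 0\{a} | (c.0 | 0) :: —c→ u18
  u11 = 0\{a} | (0 | b.0) :: —b→ u18
  u12 = 0 | (a.(0 + 0) + c.0 | b.0) :: —a→ u17, —b→ u19, —c→ u20
  u13 = a.0 | (c.0 | 0) :: —a→ u19, —c→ u21
  u14 = a.0 | (0 | b.0) :: —a→ u20, —b→ u21
  u15 = 0\{b,c} :: (no moves)
  u16 = (a.0\{a} + a.a.0) | (0 | 0) :: —a→ u18, —a→ u21
  u17 = 0 | (0 + 0) :: (no moves)
  u18 = 0\{a} | (0 | 0) :: (no moves)
  u19 = 0 | (c.0 | 0) :: —c→ u22
  u20 = 0 | (0 | b.0) :: —b→ u22
  u21 = a.0 | (0 | 0) :: —a→ u22
  u22 = 0 | (0 | 0) :: (no moves)
LTS(Q): 18 reachable states
  v0 = a.c.0\{b,c} + a.(0 + 0 + 0\{a}) + (a.0\{a} + a.0) | (a.(0 + 0) + c.0 | b.0) :: —a→ v1, —a→ v2, —a→ v3, —a→ v4, —a→ v5, —b→ v6, —c→ v7
  v1 = (a.0\{a} + a.0) | (0 + 0) :: —a→ v8, —a→ v9
  v2 = 0 + 0 + 0\{a} :: (no moves)
  v3 = 0 | (a.(0 + 0) + c.0 | b.0) :: —a→ v8, —b→ v10, —c→ v11
  v4 = 0\{a} | (a.(0 + 0) + c.0 | b.0) :: —a→ v9, —b→ v12, —c→ v13
  v5 = c.0\{b,c} :: —c→ v14
  v6 = (a.0\{a} + a.0) | (c.0 | 0) :: —a→ v10, —a→ v12, —c→ v15
  v7 = (a.0\{a} + a.0) | (0 | b.0) :: —a→ v11, —a→ v13, —b→ v15
  v8 = 0 | (0 + 0) :: (no moves)
  v9 = 0\{a} | (0 + 0) :: (no moves)
  v10 = 0 | (c.0 | 0) :: —c→ v16
  v11 = 0 | (0 | b.0) :: —b→ v16
  v12 = 0\{a} | (c.0 | 0) :: —c→ v17
  v13 = 0\{a} | (0 | b.0) :: —b→ v17
  v14 = 0\{b,c} :: (no moves)
  v15 = (a.0\{a} + a.0) | (0 | 0) :: —a→ v16, —a→ v17
  v16 = 0 | (0 | 0) :: (no moves)
  v17 = 0\{a} | (0 | 0) :: (no moves)
Run σ = ⟨aaa⟩ on P: start {u0}
  after a @ step 1: {u1, u2, u3, u4, u5}
  after a @ step 2: {u12, u8, u9}
  after a @ step 3: {u17}
  ✓ P
Run σ = ⟨aaa⟩ on Q: start {v0}
  after a @ step 1: {v1, v2, v3, v4, v5}
  after a @ step 2: {v8, v9}
  after a @ step 3: ∅ (Q stuck)

aaa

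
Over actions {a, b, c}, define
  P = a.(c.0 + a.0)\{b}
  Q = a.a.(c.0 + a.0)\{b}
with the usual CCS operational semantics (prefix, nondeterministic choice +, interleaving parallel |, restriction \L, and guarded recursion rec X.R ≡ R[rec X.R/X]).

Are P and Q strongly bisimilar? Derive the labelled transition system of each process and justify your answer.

LTS(P): 3 reachable states
  u0 = a.(c.0 + a.0)\{b} → ··a··> u1
  u1 = (c.0 + a.0)\{b} → ··a··> u2, ··c··> u2
  u2 = 0\{b} → stopped
LTS(Q): 4 reachable states
  v0 = a.a.(c.0 + a.0)\{b} → ··a··> v1
  v1 = a.(c.0 + a.0)\{b} → ··a··> v2
  v2 = (c.0 + a.0)\{b} → ··a··> v3, ··c··> v3
  v3 = 0\{b} → stopped
Coarsest stable partition (strong bisimilarity classes):
  B0 = {u0, v1}
  B1 = {u1, v2}
  B2 = {u2, v3}
  B3 = {v0}
u0 ∈ B0, v0 ∈ B3 → different blocks

NO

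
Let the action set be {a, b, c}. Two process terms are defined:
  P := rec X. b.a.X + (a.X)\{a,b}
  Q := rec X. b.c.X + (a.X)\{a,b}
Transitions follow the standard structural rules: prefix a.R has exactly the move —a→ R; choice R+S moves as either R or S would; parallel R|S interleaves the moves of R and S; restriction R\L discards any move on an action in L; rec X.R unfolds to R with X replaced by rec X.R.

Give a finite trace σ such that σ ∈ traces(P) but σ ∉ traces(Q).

P's transition system — 2 states:
  p0 = rec X. b.a.X + (a.X)\{a,b} has moves —b→ p1
  p1 = a.(rec X. b.a.X + (a.X)\{a,b}) has moves —a→ p0
Q's transition system — 2 states:
  q0 = rec X. b.c.X + (a.X)\{a,b} has moves —b→ q1
  q1 = c.(rec X. b.c.X + (a.X)\{a,b}) has moves —c→ q0
Executing ba from P (initial set {p0}):
  [1] b ⇒ {p1}
  [2] a ⇒ {p0}
  P completes σ.
Executing ba from Q (initial set {q0}):
  [1] b ⇒ {q1}
  [2] a ⇒ ∅ (Q stuck)

ba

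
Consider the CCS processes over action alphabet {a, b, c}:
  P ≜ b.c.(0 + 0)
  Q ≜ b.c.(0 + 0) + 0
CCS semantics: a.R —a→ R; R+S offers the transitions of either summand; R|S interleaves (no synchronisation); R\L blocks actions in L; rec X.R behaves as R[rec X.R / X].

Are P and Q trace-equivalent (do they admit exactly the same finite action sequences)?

YES

LTS(P): 3 reachable states
  u0 = b.c.(0 + 0) → —b→ u1
  u1 = c.(0 + 0) → —c→ u2
  u2 = 0 + 0 → (no moves)
LTS(Q): 3 reachable states
  v0 = b.c.(0 + 0) + 0 → —b→ v1
  v1 = c.(0 + 0) → —c→ v2
  v2 = 0 + 0 → (no moves)
Partition-refinement fixed point:
  B0 = {u0, v0}
  B1 = {u1, v1}
  B2 = {u2, v2}
u0 ∈ B0, v0 ∈ B0 → same block
Bisimilar ⇒ trace-equivalent.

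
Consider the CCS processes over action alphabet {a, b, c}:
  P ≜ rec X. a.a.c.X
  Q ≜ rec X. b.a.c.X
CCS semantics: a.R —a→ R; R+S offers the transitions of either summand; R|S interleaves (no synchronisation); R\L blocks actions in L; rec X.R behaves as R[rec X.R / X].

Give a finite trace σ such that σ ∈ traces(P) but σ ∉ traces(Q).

a

P's transition system — 3 states:
  m0 = rec X. a.a.c.X ⊢ --a--▸ m1
  m1 = a.c.(rec X. a.a.c.X) ⊢ --a--▸ m2
  m2 = c.(rec X. a.a.c.X) ⊢ --c--▸ m0
Q's transition system — 3 states:
  n0 = rec X. b.a.c.X ⊢ --b--▸ n1
  n1 = a.c.(rec X. b.a.c.X) ⊢ --a--▸ n2
  n2 = c.(rec X. b.a.c.X) ⊢ --c--▸ n0
Run σ = ⟨a⟩ on P: start {m0}
  step 1 (a): {m1}
  ✓ P
Run σ = ⟨a⟩ on Q: start {n0}
  step 1 (a): ∅ (Q stuck)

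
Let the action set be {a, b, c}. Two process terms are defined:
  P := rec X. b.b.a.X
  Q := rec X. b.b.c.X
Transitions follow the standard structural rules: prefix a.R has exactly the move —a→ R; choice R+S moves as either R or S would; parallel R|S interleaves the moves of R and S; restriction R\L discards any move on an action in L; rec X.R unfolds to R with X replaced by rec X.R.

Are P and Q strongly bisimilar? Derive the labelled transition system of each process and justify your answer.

not bisimilar

P's transition system — 3 states:
  p0 = rec X. b.b.a.X → --b--▸ p1
  p1 = b.a.(rec X. b.b.a.X) → --b--▸ p2
  p2 = a.(rec X. b.b.a.X) → --a--▸ p0
Q's transition system — 3 states:
  q0 = rec X. b.b.c.X → --b--▸ q1
  q1 = b.c.(rec X. b.b.c.X) → --b--▸ q2
  q2 = c.(rec X. b.b.c.X) → --c--▸ q0
Bisimilarity quotient blocks:
  B0 = {p0}
  B1 = {p1}
  B2 = {p2}
  B3 = {q0}
  B4 = {q1}
  B5 = {q2}
p0 ∈ B0, q0 ∈ B3 → different blocks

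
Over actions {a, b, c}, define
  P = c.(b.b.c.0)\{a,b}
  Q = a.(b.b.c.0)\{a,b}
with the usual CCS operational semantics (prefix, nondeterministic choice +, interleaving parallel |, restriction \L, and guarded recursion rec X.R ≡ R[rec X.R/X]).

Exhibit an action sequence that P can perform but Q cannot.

c

P's transition system — 2 states:
  s0 = c.(b.b.c.0)\{a,b} :: -c-> s1
  s1 = (b.b.c.0)\{a,b} :: (no moves)
Q's transition system — 2 states:
  t0 = a.(b.b.c.0)\{a,b} :: -a-> t1
  t1 = (b.b.c.0)\{a,b} :: (no moves)
Run σ = ⟨c⟩ on P: start {s0}
  [1] c ⇒ {s1}
  — P admits the full trace.
Run σ = ⟨c⟩ on Q: start {t0}
  [1] c ⇒ ∅  — Q cannot continue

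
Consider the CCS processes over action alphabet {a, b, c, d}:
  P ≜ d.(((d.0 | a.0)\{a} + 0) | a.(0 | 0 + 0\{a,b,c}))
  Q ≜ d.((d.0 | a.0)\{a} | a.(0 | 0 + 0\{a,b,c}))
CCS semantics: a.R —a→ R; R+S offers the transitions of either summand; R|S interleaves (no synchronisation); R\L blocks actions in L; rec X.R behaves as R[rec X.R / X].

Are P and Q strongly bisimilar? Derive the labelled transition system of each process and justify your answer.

LTS(P): 5 reachable states
  u0 = d.(((d.0 | a.0)\{a} + 0) | a.(0 | 0 + 0\{a,b,c})) ⊢ =d=> u1
  u1 = ((d.0 | a.0)\{a} + 0) | a.(0 | 0 + 0\{a,b,c}) ⊢ =a=> u2, =d=> u3
  u2 = ((d.0 | a.0)\{a} + 0) | (0 | 0 + 0\{a,b,c}) ⊢ =d=> u4
  u3 = (0 | a.0)\{a} | a.(0 | 0 + 0\{a,b,c}) ⊢ =a=> u4
  u4 = (0 | a.0)\{a} | (0 | 0 + 0\{a,b,c}) ⊢ (no moves)
LTS(Q): 5 reachable states
  v0 = d.((d.0 | a.0)\{a} | a.(0 | 0 + 0\{a,b,c})) ⊢ =d=> v1
  v1 = (d.0 | a.0)\{a} | a.(0 | 0 + 0\{a,b,c}) ⊢ =a=> v2, =d=> v3
  v2 = (d.0 | a.0)\{a} | (0 | 0 + 0\{a,b,c}) ⊢ =d=> v4
  v3 = (0 | a.0)\{a} | a.(0 | 0 + 0\{a,b,c}) ⊢ =a=> v4
  v4 = (0 | a.0)\{a} | (0 | 0 + 0\{a,b,c}) ⊢ (no moves)
Bisimilarity quotient blocks:
  B0 = {u0, v0}
  B1 = {u1, v1}
  B2 = {u3, v3}
  B3 = {u4, v4}
  B4 = {u2, v2}
u0 ∈ B0, v0 ∈ B0 → same block

bisimilar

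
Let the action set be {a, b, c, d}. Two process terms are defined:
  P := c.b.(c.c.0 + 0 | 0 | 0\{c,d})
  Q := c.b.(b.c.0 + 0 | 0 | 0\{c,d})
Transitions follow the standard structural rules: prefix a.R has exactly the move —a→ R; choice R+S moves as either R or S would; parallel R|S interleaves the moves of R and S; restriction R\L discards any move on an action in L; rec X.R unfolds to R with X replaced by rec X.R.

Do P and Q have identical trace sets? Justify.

traces(P) ≠ traces(Q) — witness ⟨cbc⟩

LTS(P): 5 reachable states
  m0 = c.b.(c.c.0 + 0 | 0 | 0\{c,d}) | ··c··> m1
  m1 = b.(c.c.0 + 0 | 0 | 0\{c,d}) | ··b··> m2
  m2 = c.c.0 + 0 | 0 | 0\{c,d} | ··c··> m3
  m3 = c.0 | ··c··> m4
  m4 = 0 | ·
LTS(Q): 5 reachable states
  n0 = c.b.(b.c.0 + 0 | 0 | 0\{c,d}) | ··c··> n1
  n1 = b.(b.c.0 + 0 | 0 | 0\{c,d}) | ··b··> n2
  n2 = b.c.0 + 0 | 0 | 0\{c,d} | ··b··> n3
  n3 = c.0 | ··c··> n4
  n4 = 0 | ·
Trace ⟨cbc⟩ through P, begin at {m0}:
  [1] c ⇒ {m1}
  [2] b ⇒ {m2}
  [3] c ⇒ {m3}
  ✓ P
Trace ⟨cbc⟩ through Q, begin at {n0}:
  [1] c ⇒ {n1}
  [2] b ⇒ {n2}
  [3] c ⇒ ∅  — Q cannot continue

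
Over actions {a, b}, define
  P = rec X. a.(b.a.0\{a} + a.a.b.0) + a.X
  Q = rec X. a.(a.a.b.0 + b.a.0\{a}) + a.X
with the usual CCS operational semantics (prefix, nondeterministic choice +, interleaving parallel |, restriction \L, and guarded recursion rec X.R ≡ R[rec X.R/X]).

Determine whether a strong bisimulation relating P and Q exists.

bisimilar

P's transition system — 7 states:
  m0 = rec X. a.(b.a.0\{a} + a.a.b.0) + a.X :: —a→ m0, —a→ m1
  m1 = b.a.0\{a} + a.a.b.0 :: —a→ m2, —b→ m3
  m2 = a.b.0 :: —a→ m4
  m3 = a.0\{a} :: —a→ m5
  m4 = b.0 :: —b→ m6
  m5 = 0\{a} :: stopped
  m6 = 0 :: stopped
Q's transition system — 7 states:
  n0 = rec X. a.(a.a.b.0 + b.a.0\{a}) + a.X :: —a→ n0, —a→ n1
  n1 = a.a.b.0 + b.a.0\{a} :: —a→ n2, —b→ n3
  n2 = a.b.0 :: —a→ n4
  n3 = a.0\{a} :: —a→ n5
  n4 = b.0 :: —b→ n6
  n5 = 0\{a} :: stopped
  n6 = 0 :: stopped
Bisimilarity quotient blocks:
  B0 = {m0, n0}
  B1 = {m1, n1}
  B2 = {m2, n2}
  B3 = {m4, n4}
  B4 = {m5, m6, n5, n6}
  B5 = {m3, n3}
m0 ∈ B0, n0 ∈ B0 → same block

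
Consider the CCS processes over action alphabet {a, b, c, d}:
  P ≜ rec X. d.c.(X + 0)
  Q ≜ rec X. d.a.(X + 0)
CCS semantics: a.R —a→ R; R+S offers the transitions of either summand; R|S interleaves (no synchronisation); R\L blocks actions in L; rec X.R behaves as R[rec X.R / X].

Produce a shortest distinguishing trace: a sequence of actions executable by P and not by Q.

LTS(P): 3 reachable states
  m0 = rec X. d.c.(X + 0) has moves -d-> m1
  m1 = c.((rec X. d.c.(X + 0)) + 0) has moves -c-> m2
  m2 = (rec X. d.c.(X + 0)) + 0 has moves -d-> m1
LTS(Q): 3 reachable states
  n0 = rec X. d.a.(X + 0) has moves -d-> n1
  n1 = a.((rec X. d.a.(X + 0)) + 0) has moves -a-> n2
  n2 = (rec X. d.a.(X + 0)) + 0 has moves -d-> n1
Executing dc from P (initial set {m0}):
  step 1 (d): {m1}
  step 2 (c): {m2}
  — P admits the full trace.
Executing dc from Q (initial set {n0}):
  step 1 (d): {n1}
  step 2 (c): no successor for Q

dc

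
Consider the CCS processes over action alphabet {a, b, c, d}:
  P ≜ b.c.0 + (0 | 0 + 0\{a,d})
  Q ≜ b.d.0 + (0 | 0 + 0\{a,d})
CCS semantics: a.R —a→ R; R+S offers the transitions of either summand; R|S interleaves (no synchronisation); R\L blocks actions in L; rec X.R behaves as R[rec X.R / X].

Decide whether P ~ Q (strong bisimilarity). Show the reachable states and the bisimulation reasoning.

P's transition system — 3 states:
  p0 = b.c.0 + (0 | 0 + 0\{a,d}) ⊢ -b-> p1
  p1 = c.0 ⊢ -c-> p2
  p2 = 0 ⊢ ·
Q's transition system — 3 states:
  q0 = b.d.0 + (0 | 0 + 0\{a,d}) ⊢ -b-> q1
  q1 = d.0 ⊢ -d-> q2
  q2 = 0 ⊢ ·
Partition-refinement fixed point:
  B0 = {p0}
  B1 = {p1}
  B2 = {p2, q2}
  B3 = {q0}
  B4 = {q1}
p0 ∈ B0, q0 ∈ B3 → different blocks

NO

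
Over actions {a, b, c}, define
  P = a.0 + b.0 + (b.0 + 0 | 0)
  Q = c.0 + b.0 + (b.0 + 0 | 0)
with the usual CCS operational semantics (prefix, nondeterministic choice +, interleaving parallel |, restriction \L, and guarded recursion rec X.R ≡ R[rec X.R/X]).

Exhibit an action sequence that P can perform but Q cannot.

Reachable graph of P (2 states):
  m0 = a.0 + b.0 + (b.0 + 0 | 0) has moves --a--▸ m1, --b--▸ m1
  m1 = 0 has moves stopped
Reachable graph of Q (2 states):
  n0 = c.0 + b.0 + (b.0 + 0 | 0) has moves --b--▸ n1, --c--▸ n1
  n1 = 0 has moves stopped
Trace ⟨a⟩ through P, begin at {m0}:
  after a @ step 1: {m1}
  ✓ P
Trace ⟨a⟩ through Q, begin at {n0}:
  after a @ step 1: ∅  — Q cannot continue

a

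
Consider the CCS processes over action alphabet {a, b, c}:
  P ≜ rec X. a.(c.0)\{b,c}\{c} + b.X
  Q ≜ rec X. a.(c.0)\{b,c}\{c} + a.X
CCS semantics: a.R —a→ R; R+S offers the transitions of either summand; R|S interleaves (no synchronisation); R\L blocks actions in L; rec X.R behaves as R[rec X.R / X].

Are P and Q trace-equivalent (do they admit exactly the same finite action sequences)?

Reachable graph of P (2 states):
  s0 = rec X. a.(c.0)\{b,c}\{c} + b.X | ··a··> s1, ··b··> s0
  s1 = (c.0)\{b,c}\{c} | (no moves)
Reachable graph of Q (2 states):
  t0 = rec X. a.(c.0)\{b,c}\{c} + a.X | ··a··> t0, ··a··> t1
  t1 = (c.0)\{b,c}\{c} | (no moves)
Executing b from P (initial set {s0}):
  [1] b ⇒ {s0}
  ✓ P
Executing b from Q (initial set {t0}):
  [1] b ⇒ no successor for Q

NO — witness ⟨b⟩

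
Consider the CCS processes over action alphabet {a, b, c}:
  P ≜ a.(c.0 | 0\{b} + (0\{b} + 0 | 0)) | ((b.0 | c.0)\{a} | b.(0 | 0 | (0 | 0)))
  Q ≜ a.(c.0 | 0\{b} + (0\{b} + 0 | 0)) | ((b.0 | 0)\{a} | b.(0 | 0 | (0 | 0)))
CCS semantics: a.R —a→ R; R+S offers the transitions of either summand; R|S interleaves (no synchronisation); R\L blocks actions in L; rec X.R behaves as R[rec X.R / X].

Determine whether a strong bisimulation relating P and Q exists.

NO

Reachable graph of P (24 states):
  m0 = a.(c.0 | 0\{b} + (0\{b} + 0 | 0)) | ((b.0 | c.0)\{a} | b.(0 | 0 | (0 | 0))) :: --a--▸ m1, --b--▸ m2, --b--▸ m3, --c--▸ m4
  m1 = (c.0 | 0\{b} + (0\{b} + 0 | 0)) | ((b.0 | c.0)\{a} | b.(0 | 0 | (0 | 0))) :: --b--▸ m5, --b--▸ m6, --c--▸ m7, --c--▸ m8
  m2 = a.(c.0 | 0\{b} + (0\{b} + 0 | 0)) | ((0 | c.0)\{a} | b.(0 | 0 | (0 | 0))) :: --a--▸ m5, --b--▸ m9, --c--▸ m10
  m3 = a.(c.0 | 0\{b} + (0\{b} + 0 | 0)) | ((b.0 | c.0)\{a} | (0 | 0 | (0 | 0))) :: --a--▸ m6, --b--▸ m9, --c--▸ m11
  m4 = a.(c.0 | 0\{b} + (0\{b} + 0 | 0)) | ((b.0 | 0)\{a} | b.(0 | 0 | (0 | 0))) :: --a--▸ m7, --b--▸ m10, --b--▸ m11
  m5 = (c.0 | 0\{b} + (0\{b} + 0 | 0)) | ((0 | c.0)\{a} | b.(0 | 0 | (0 | 0))) :: --b--▸ m12, --c--▸ m13, --c--▸ m14
  m6 = (c.0 | 0\{b} + (0\{b} + 0 | 0)) | ((b.0 | c.0)\{a} | (0 | 0 | (0 | 0))) :: --b--▸ m12, --c--▸ m15, --c--▸ m16
  m7 = (c.0 | 0\{b} + (0\{b} + 0 | 0)) | ((b.0 | 0)\{a} | b.(0 | 0 | (0 | 0))) :: --b--▸ m13, --b--▸ m15, --c--▸ m17
  m8 = 0 | 0\{b} | ((b.0 | c.0)\{a} | b.(0 | 0 | (0 | 0))) :: --b--▸ m14, --b--▸ m16, --c--▸ m17
  m9 = a.(c.0 | 0\{b} + (0\{b} + 0 | 0)) | ((0 | c.0)\{a} | (0 | 0 | (0 | 0))) :: --a--▸ m12, --c--▸ m18
  m10 = a.(c.0 | 0\{b} + (0\{b} + 0 | 0)) | ((0 | 0)\{a} | b.(0 | 0 | (0 | 0))) :: --a--▸ m13, --b--▸ m18
  m11 = a.(c.0 | 0\{b} + (0\{b} + 0 | 0)) | ((b.0 | 0)\{a} | (0 | 0 | (0 | 0))) :: --a--▸ m15, --b--▸ m18
  m12 = (c.0 | 0\{b} + (0\{b} + 0 | 0)) | ((0 | c.0)\{a} | (0 | 0 | (0 | 0))) :: --c--▸ m19, --c--▸ m20
  m13 = (c.0 | 0\{b} + (0\{b} + 0 | 0)) | ((0 | 0)\{a} | b.(0 | 0 | (0 | 0))) :: --b--▸ m19, --c--▸ m21
  m14 = 0 | 0\{b} | ((0 | c.0)\{a} | b.(0 | 0 | (0 | 0))) :: --b--▸ m20, --c--▸ m21
  m15 = (c.0 | 0\{b} + (0\{b} + 0 | 0)) | ((b.0 | 0)\{a} | (0 | 0 | (0 | 0))) :: --b--▸ m19, --c--▸ m22
  m16 = 0 | 0\{b} | ((b.0 | c.0)\{a} | (0 | 0 | (0 | 0))) :: --b--▸ m20, --c--▸ m22
  m17 = 0 | 0\{b} | ((b.0 | 0)\{a} | b.(0 | 0 | (0 | 0))) :: --b--▸ m21, --b--▸ m22
  m18 = a.(c.0 | 0\{b} + (0\{b} + 0 | 0)) | ((0 | 0)\{a} | (0 | 0 | (0 | 0))) :: --a--▸ m19
  m19 = (c.0 | 0\{b} + (0\{b} + 0 | 0)) | ((0 | 0)\{a} | (0 | 0 | (0 | 0))) :: --c--▸ m23
  m20 = 0 | 0\{b} | ((0 | c.0)\{a} | (0 | 0 | (0 | 0))) :: --c--▸ m23
  m21 = 0 | 0\{b} | ((0 | 0)\{a} | b.(0 | 0 | (0 | 0))) :: --b--▸ m23
  m22 = 0 | 0\{b} | ((b.0 | 0)\{a} | (0 | 0 | (0 | 0))) :: --b--▸ m23
  m23 = 0 | 0\{b} | ((0 | 0)\{a} | (0 | 0 | (0 | 0))) :: (no moves)
Reachable graph of Q (12 states):
  n0 = a.(c.0 | 0\{b} + (0\{b} + 0 | 0)) | ((b.0 | 0)\{a} | b.(0 | 0 | (0 | 0))) :: --a--▸ n1, --b--▸ n2, --b--▸ n3
  n1 = (c.0 | 0\{b} + (0\{b} + 0 | 0)) | ((b.0 | 0)\{a} | b.(0 | 0 | (0 | 0))) :: --b--▸ n4, --b--▸ n5, --c--▸ n6
  n2 = a.(c.0 | 0\{b} + (0\{b} + 0 | 0)) | ((0 | 0)\{a} | b.(0 | 0 | (0 | 0))) :: --a--▸ n4, --b--▸ n7
  n3 = a.(c.0 | 0\{b} + (0\{b} + 0 | 0)) | ((b.0 | 0)\{a} | (0 | 0 | (0 | 0))) :: --a--▸ n5, --b--▸ n7
  n4 = (c.0 | 0\{b} + (0\{b} + 0 | 0)) | ((0 | 0)\{a} | b.(0 | 0 | (0 | 0))) :: --b--▸ n8, --c--▸ n9
  n5 = (c.0 | 0\{b} + (0\{b} + 0 | 0)) | ((b.0 | 0)\{a} | (0 | 0 | (0 | 0))) :: --b--▸ n8, --c--▸ n10
  n6 = 0 | 0\{b} | ((b.0 | 0)\{a} | b.(0 | 0 | (0 | 0))) :: --b--▸ n10, --b--▸ n9
  n7 = a.(c.0 | 0\{b} + (0\{b} + 0 | 0)) | ((0 | 0)\{a} | (0 | 0 | (0 | 0))) :: --a--▸ n8
  n8 = (c.0 | 0\{b} + (0\{b} + 0 | 0)) | ((0 | 0)\{a} | (0 | 0 | (0 | 0))) :: --c--▸ n11
  n9 = 0 | 0\{b} | ((0 | 0)\{a} | b.(0 | 0 | (0 | 0))) :: --b--▸ n11
  n10 = 0 | 0\{b} | ((b.0 | 0)\{a} | (0 | 0 | (0 | 0))) :: --b--▸ n11
  n11 = 0 | 0\{b} | ((0 | 0)\{a} | (0 | 0 | (0 | 0))) :: (no moves)
Coarsest stable partition (strong bisimilarity classes):
  B0 = {m0}
  B1 = {m4, n0}
  B2 = {m10, m11, n2, n3}
  B3 = {m13, m14, m15, m16, n4, n5}
  B4 = {m21, m22, n10, n9}
  B5 = {m23, n11}
  B6 = {m19, m20, n8}
  B7 = {m18, n7}
  B8 = {m7, m8, n1}
  B9 = {m17, n6}
  B10 = {m2, m3}
  B11 = {m5, m6}
  B12 = {m12}
  B13 = {m9}
  B14 = {m1}
m0 ∈ B0, n0 ∈ B1 → different blocks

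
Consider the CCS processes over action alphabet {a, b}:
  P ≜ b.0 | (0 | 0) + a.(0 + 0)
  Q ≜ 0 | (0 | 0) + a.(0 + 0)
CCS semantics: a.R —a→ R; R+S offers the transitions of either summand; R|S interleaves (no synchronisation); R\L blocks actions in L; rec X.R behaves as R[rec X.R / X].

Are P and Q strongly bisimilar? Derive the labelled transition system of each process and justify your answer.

P's transition system — 3 states:
  p0 = b.0 | (0 | 0) + a.(0 + 0) has moves ··a··> p1, ··b··> p2
  p1 = 0 + 0 has moves (no moves)
  p2 = 0 | (0 | 0) has moves (no moves)
Q's transition system — 2 states:
  q0 = 0 | (0 | 0) + a.(0 + 0) has moves ··a··> q1
  q1 = 0 + 0 has moves (no moves)
Bisimilarity quotient blocks:
  B0 = {p0}
  B1 = {p1, p2, q1}
  B2 = {q0}
p0 ∈ B0, q0 ∈ B2 → different blocks

P ≁ Q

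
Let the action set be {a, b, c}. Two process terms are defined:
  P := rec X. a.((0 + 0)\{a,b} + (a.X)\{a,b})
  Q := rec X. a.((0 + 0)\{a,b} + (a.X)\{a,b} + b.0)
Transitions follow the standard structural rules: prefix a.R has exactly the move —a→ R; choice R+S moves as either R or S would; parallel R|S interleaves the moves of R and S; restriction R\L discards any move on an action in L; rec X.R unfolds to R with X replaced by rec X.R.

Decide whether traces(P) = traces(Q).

P's transition system — 2 states:
  p0 = rec X. a.((0 + 0)\{a,b} + (a.X)\{a,b}) → —a→ p1
  p1 = (0 + 0)\{a,b} + (a.(rec X. a.((0 + 0)\{a,b} + (a.X)\{a,b})))\{a,b} → ·
Q's transition system — 3 states:
  q0 = rec X. a.((0 + 0)\{a,b} + (a.X)\{a,b} + b.0) → —a→ q1
  q1 = (0 + 0)\{a,b} + (a.(rec X. a.((0 + 0)\{a,b} + (a.X)\{a,b} + b.0)))\{a,b} + b.0 → —b→ q2
  q2 = 0 → ·
Executing ab from Q (initial set {q0}):
  after a @ step 1: {q1}
  after b @ step 2: {q2}
  — Q admits the full trace.
Executing ab from P (initial set {p0}):
  after a @ step 1: {p1}
  after b @ step 2: ∅  — P cannot continue

traces(P) ≠ traces(Q) — witness ⟨ab⟩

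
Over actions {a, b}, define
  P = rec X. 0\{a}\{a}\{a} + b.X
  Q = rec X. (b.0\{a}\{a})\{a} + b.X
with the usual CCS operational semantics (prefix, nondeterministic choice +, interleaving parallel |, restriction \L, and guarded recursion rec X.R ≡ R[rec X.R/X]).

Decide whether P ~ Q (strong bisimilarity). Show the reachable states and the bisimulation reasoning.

NO

P's transition system — 1 states:
  m0 = rec X. 0\{a}\{a}\{a} + b.X ⊢ ··b··> m0
Q's transition system — 2 states:
  n0 = rec X. (b.0\{a}\{a})\{a} + b.X ⊢ ··b··> n0, ··b··> n1
  n1 = 0\{a}\{a}\{a} ⊢ deadlocked
Coarsest stable partition (strong bisimilarity classes):
  B0 = {m0}
  B1 = {n0}
  B2 = {n1}
m0 ∈ B0, n0 ∈ B1 → different blocks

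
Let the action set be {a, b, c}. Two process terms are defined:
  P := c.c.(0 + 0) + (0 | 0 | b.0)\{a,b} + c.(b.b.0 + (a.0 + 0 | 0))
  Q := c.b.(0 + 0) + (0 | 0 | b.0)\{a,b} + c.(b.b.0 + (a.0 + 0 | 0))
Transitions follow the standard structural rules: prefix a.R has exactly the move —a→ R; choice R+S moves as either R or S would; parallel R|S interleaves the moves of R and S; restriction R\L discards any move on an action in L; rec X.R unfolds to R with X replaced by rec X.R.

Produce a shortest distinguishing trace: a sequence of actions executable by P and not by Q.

LTS(P): 6 reachable states
  s0 = c.c.(0 + 0) + (0 | 0 | b.0)\{a,b} + c.(b.b.0 + (a.0 + 0 | 0)) has moves —c→ s1, —c→ s2
  s1 = b.b.0 + (a.0 + 0 | 0) has moves —a→ s3, —b→ s4
  s2 = c.(0 + 0) has moves —c→ s5
  s3 = 0 has moves deadlocked
  s4 = b.0 has moves —b→ s3
  s5 = 0 + 0 has moves deadlocked
LTS(Q): 6 reachable states
  t0 = c.b.(0 + 0) + (0 | 0 | b.0)\{a,b} + c.(b.b.0 + (a.0 + 0 | 0)) has moves —c→ t1, —c→ t2
  t1 = b.(0 + 0) has moves —b→ t3
  t2 = b.b.0 + (a.0 + 0 | 0) has moves —a→ t4, —b→ t5
  t3 = 0 + 0 has moves deadlocked
  t4 = 0 has moves deadlocked
  t5 = b.0 has moves —b→ t4
Executing cc from P (initial set {s0}):
  after c @ step 1: {s1, s2}
  after c @ step 2: {s5}
  ✓ P
Executing cc from Q (initial set {t0}):
  after c @ step 1: {t1, t2}
  after c @ step 2: ∅ (Q stuck)

cc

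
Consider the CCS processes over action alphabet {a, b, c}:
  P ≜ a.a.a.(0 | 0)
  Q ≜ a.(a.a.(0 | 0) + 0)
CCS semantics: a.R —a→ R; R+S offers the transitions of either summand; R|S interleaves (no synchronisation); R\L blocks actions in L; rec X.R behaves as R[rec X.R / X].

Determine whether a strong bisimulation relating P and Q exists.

LTS(P): 4 reachable states
  s0 = a.a.a.(0 | 0) ⊢ ··a··> s1
  s1 = a.a.(0 | 0) ⊢ ··a··> s2
  s2 = a.(0 | 0) ⊢ ··a··> s3
  s3 = 0 | 0 ⊢ stopped
LTS(Q): 4 reachable states
  t0 = a.(a.a.(0 | 0) + 0) ⊢ ··a··> t1
  t1 = a.a.(0 | 0) + 0 ⊢ ··a··> t2
  t2 = a.(0 | 0) ⊢ ··a··> t3
  t3 = 0 | 0 ⊢ stopped
Coarsest stable partition (strong bisimilarity classes):
  B0 = {s0, t0}
  B1 = {s1, t1}
  B2 = {s2, t2}
  B3 = {s3, t3}
s0 ∈ B0, t0 ∈ B0 → same block

bisimilar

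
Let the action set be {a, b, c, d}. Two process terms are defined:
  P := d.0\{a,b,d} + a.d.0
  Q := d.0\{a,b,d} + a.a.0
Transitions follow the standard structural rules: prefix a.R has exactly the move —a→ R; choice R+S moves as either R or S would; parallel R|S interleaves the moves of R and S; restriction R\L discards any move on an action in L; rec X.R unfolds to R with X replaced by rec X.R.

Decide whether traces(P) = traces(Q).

NO — witness ⟨ad⟩

Reachable graph of P (4 states):
  s0 = d.0\{a,b,d} + a.d.0 → --a--▸ s1, --d--▸ s2
  s1 = d.0 → --d--▸ s3
  s2 = 0\{a,b,d} → ∅
  s3 = 0 → ∅
Reachable graph of Q (4 states):
  t0 = d.0\{a,b,d} + a.a.0 → --a--▸ t1, --d--▸ t2
  t1 = a.0 → --a--▸ t3
  t2 = 0\{a,b,d} → ∅
  t3 = 0 → ∅
Executing ad from P (initial set {s0}):
  after a @ step 1: {s1}
  after d @ step 2: {s3}
  P completes σ.
Executing ad from Q (initial set {t0}):
  after a @ step 1: {t1}
  after d @ step 2: ∅ (Q stuck)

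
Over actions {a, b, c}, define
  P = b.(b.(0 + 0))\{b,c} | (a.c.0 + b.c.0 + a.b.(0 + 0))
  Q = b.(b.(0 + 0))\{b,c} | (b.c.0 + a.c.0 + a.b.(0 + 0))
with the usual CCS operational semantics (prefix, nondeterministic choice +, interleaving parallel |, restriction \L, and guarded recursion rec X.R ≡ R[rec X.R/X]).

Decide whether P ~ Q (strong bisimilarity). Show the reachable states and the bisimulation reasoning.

LTS(P): 10 reachable states
  s0 = b.(b.(0 + 0))\{b,c} | (a.c.0 + b.c.0 + a.b.(0 + 0)) → --a--▸ s1, --a--▸ s2, --b--▸ s2, --b--▸ s3
  s1 = b.(b.(0 + 0))\{b,c} | b.(0 + 0) → --b--▸ s4, --b--▸ s5
  s2 = b.(b.(0 + 0))\{b,c} | c.0 → --b--▸ s6, --c--▸ s7
  s3 = (b.(0 + 0))\{b,c} | (a.c.0 + b.c.0 + a.b.(0 + 0)) → --a--▸ s4, --a--▸ s6, --b--▸ s6
  s4 = (b.(0 + 0))\{b,c} | b.(0 + 0) → --b--▸ s8
  s5 = b.(b.(0 + 0))\{b,c} | (0 + 0) → --b--▸ s8
  s6 = (b.(0 + 0))\{b,c} | c.0 → --c--▸ s9
  s7 = b.(b.(0 + 0))\{b,c} | 0 → --b--▸ s9
  s8 = (b.(0 + 0))\{b,c} | (0 + 0) → stopped
  s9 = (b.(0 + 0))\{b,c} | 0 → stopped
LTS(Q): 10 reachable states
  t0 = b.(b.(0 + 0))\{b,c} | (b.c.0 + a.c.0 + a.b.(0 + 0)) → --a--▸ t1, --a--▸ t2, --b--▸ t2, --b--▸ t3
  t1 = b.(b.(0 + 0))\{b,c} | b.(0 + 0) → --b--▸ t4, --b--▸ t5
  t2 = b.(b.(0 + 0))\{b,c} | c.0 → --b--▸ t6, --c--▸ t7
  t3 = (b.(0 + 0))\{b,c} | (b.c.0 + a.c.0 + a.b.(0 + 0)) → --a--▸ t4, --a--▸ t6, --b--▸ t6
  t4 = (b.(0 + 0))\{b,c} | b.(0 + 0) → --b--▸ t8
  t5 = b.(b.(0 + 0))\{b,c} | (0 + 0) → --b--▸ t8
  t6 = (b.(0 + 0))\{b,c} | c.0 → --c--▸ t9
  t7 = b.(b.(0 + 0))\{b,c} | 0 → --b--▸ t9
  t8 = (b.(0 + 0))\{b,c} | (0 + 0) → stopped
  t9 = (b.(0 + 0))\{b,c} | 0 → stopped
Bisimilarity quotient blocks:
  B0 = {s0, t0}
  B1 = {s2, t2}
  B2 = {s6, t6}
  B3 = {s8, s9, t8, t9}
  B4 = {s4, s5, s7, t4, t5, t7}
  B5 = {s1, t1}
  B6 = {s3, t3}
s0 ∈ B0, t0 ∈ B0 → same block

P ~ Q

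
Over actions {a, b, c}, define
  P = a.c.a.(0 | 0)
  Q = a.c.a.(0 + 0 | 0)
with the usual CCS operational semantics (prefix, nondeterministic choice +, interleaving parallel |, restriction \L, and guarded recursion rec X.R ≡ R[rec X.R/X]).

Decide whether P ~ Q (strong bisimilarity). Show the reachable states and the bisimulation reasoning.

Reachable graph of P (4 states):
  u0 = a.c.a.(0 | 0) ⊢ —a→ u1
  u1 = c.a.(0 | 0) ⊢ —c→ u2
  u2 = a.(0 | 0) ⊢ —a→ u3
  u3 = 0 | 0 ⊢ ∅
Reachable graph of Q (4 states):
  v0 = a.c.a.(0 + 0 | 0) ⊢ —a→ v1
  v1 = c.a.(0 + 0 | 0) ⊢ —c→ v2
  v2 = a.(0 + 0 | 0) ⊢ —a→ v3
  v3 = 0 + 0 | 0 ⊢ ∅
Partition-refinement fixed point:
  B0 = {u0, v0}
  B1 = {u1, v1}
  B2 = {u2, v2}
  B3 = {u3, v3}
u0 ∈ B0, v0 ∈ B0 → same block

P ~ Q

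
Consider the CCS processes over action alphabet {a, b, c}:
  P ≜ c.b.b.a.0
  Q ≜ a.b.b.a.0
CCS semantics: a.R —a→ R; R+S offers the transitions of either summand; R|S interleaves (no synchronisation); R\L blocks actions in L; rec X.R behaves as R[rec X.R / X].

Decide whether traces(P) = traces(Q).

P's transition system — 5 states:
  m0 = c.b.b.a.0 ⊢ —c→ m1
  m1 = b.b.a.0 ⊢ —b→ m2
  m2 = b.a.0 ⊢ —b→ m3
  m3 = a.0 ⊢ —a→ m4
  m4 = 0 ⊢ deadlocked
Q's transition system — 5 states:
  n0 = a.b.b.a.0 ⊢ —a→ n1
  n1 = b.b.a.0 ⊢ —b→ n2
  n2 = b.a.0 ⊢ —b→ n3
  n3 = a.0 ⊢ —a→ n4
  n4 = 0 ⊢ deadlocked
Trace ⟨c⟩ through P, begin at {m0}:
  [1] c ⇒ {m1}
  — P admits the full trace.
Trace ⟨c⟩ through Q, begin at {n0}:
  [1] c ⇒ ∅  — Q cannot continue

NO — witness ⟨c⟩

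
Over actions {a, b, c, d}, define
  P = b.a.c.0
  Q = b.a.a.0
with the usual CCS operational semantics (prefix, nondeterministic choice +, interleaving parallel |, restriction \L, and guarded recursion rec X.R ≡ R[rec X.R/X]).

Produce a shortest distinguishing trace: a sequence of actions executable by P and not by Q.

bac

LTS(P): 4 reachable states
  p0 = b.a.c.0 ⊢ —b→ p1
  p1 = a.c.0 ⊢ —a→ p2
  p2 = c.0 ⊢ —c→ p3
  p3 = 0 ⊢ deadlocked
LTS(Q): 4 reachable states
  q0 = b.a.a.0 ⊢ —b→ q1
  q1 = a.a.0 ⊢ —a→ q2
  q2 = a.0 ⊢ —a→ q3
  q3 = 0 ⊢ deadlocked
Executing bac from P (initial set {p0}):
  [1] b ⇒ {p1}
  [2] a ⇒ {p2}
  [3] c ⇒ {p3}
  ✓ P
Executing bac from Q (initial set {q0}):
  [1] b ⇒ {q1}
  [2] a ⇒ {q2}
  [3] c ⇒ ∅  — Q cannot continue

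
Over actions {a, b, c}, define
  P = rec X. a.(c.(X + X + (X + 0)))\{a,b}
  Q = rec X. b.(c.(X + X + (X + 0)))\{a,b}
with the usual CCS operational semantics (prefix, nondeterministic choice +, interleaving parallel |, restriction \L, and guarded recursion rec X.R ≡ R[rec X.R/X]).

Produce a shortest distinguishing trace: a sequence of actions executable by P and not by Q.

a

LTS(P): 3 reachable states
  p0 = rec X. a.(c.(X + X + (X + 0)))\{a,b} ⊢ ··a··> p1
  p1 = (c.((rec X. a.(c.(X + X + (X + 0)))\{a,b}) + (rec X. a.(c.(X + X + (X + 0)))\{a,b}) + ((rec X. a.(c.(X + X + (X + 0)))\{a,b}) + 0)))\{a,b} ⊢ ··c··> p2
  p2 = ((rec X. a.(c.(X + X + (X + 0)))\{a,b}) + (rec X. a.(c.(X + X + (X + 0)))\{a,b}) + ((rec X. a.(c.(X + X + (X + 0)))\{a,b}) + 0))\{a,b} ⊢ stopped
LTS(Q): 3 reachable states
  q0 = rec X. b.(c.(X + X + (X + 0)))\{a,b} ⊢ ··b··> q1
  q1 = (c.((rec X. b.(c.(X + X + (X + 0)))\{a,b}) + (rec X. b.(c.(X + X + (X + 0)))\{a,b}) + ((rec X. b.(c.(X + X + (X + 0)))\{a,b}) + 0)))\{a,b} ⊢ ··c··> q2
  q2 = ((rec X. b.(c.(X + X + (X + 0)))\{a,b}) + (rec X. b.(c.(X + X + (X + 0)))\{a,b}) + ((rec X. b.(c.(X + X + (X + 0)))\{a,b}) + 0))\{a,b} ⊢ stopped
Run σ = ⟨a⟩ on P: start {p0}
  after a @ step 1: {p1}
  — P admits the full trace.
Run σ = ⟨a⟩ on Q: start {q0}
  after a @ step 1: ∅  — Q cannot continue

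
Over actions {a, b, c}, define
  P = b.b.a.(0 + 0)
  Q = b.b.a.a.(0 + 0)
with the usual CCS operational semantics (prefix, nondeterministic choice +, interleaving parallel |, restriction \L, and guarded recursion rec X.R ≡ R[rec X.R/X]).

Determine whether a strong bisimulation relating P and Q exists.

LTS(P): 4 reachable states
  s0 = b.b.a.(0 + 0) :: -b-> s1
  s1 = b.a.(0 + 0) :: -b-> s2
  s2 = a.(0 + 0) :: -a-> s3
  s3 = 0 + 0 :: deadlocked
LTS(Q): 5 reachable states
  t0 = b.b.a.a.(0 + 0) :: -b-> t1
  t1 = b.a.a.(0 + 0) :: -b-> t2
  t2 = a.a.(0 + 0) :: -a-> t3
  t3 = a.(0 + 0) :: -a-> t4
  t4 = 0 + 0 :: deadlocked
Coarsest stable partition (strong bisimilarity classes):
  B0 = {s0}
  B1 = {s1}
  B2 = {s2, t3}
  B3 = {s3, t4}
  B4 = {t0}
  B5 = {t1}
  B6 = {t2}
s0 ∈ B0, t0 ∈ B4 → different blocks

P ≁ Q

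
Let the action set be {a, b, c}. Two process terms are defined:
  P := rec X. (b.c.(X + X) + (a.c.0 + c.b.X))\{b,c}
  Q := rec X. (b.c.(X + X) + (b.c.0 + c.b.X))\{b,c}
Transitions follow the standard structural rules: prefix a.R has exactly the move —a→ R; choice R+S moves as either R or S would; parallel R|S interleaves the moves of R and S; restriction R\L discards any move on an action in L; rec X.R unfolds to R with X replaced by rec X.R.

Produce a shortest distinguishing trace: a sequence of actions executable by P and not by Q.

P's transition system — 2 states:
  u0 = rec X. (b.c.(X + X) + (a.c.0 + c.b.X))\{b,c} has moves ··a··> u1
  u1 = (c.0)\{b,c} has moves (no moves)
Q's transition system — 1 states:
  v0 = rec X. (b.c.(X + X) + (b.c.0 + c.b.X))\{b,c} has moves (no moves)
Run σ = ⟨a⟩ on P: start {u0}
  after a @ step 1: {u1}
  P completes σ.
Run σ = ⟨a⟩ on Q: start {v0}
  after a @ step 1: ∅  — Q cannot continue

a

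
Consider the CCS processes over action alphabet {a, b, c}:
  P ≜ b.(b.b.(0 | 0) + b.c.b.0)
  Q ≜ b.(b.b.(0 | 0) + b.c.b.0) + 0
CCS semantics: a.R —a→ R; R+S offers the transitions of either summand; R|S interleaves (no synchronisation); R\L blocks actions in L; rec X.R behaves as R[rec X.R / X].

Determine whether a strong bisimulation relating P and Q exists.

LTS(P): 7 reachable states
  p0 = b.(b.b.(0 | 0) + b.c.b.0) ⊢ =b=> p1
  p1 = b.b.(0 | 0) + b.c.b.0 ⊢ =b=> p2, =b=> p3
  p2 = b.(0 | 0) ⊢ =b=> p4
  p3 = c.b.0 ⊢ =c=> p5
  p4 = 0 | 0 ⊢ deadlocked
  p5 = b.0 ⊢ =b=> p6
  p6 = 0 ⊢ deadlocked
LTS(Q): 7 reachable states
  q0 = b.(b.b.(0 | 0) + b.c.b.0) + 0 ⊢ =b=> q1
  q1 = b.b.(0 | 0) + b.c.b.0 ⊢ =b=> q2, =b=> q3
  q2 = b.(0 | 0) ⊢ =b=> q4
  q3 = c.b.0 ⊢ =c=> q5
  q4 = 0 | 0 ⊢ deadlocked
  q5 = b.0 ⊢ =b=> q6
  q6 = 0 ⊢ deadlocked
Partition-refinement fixed point:
  B0 = {p0, q0}
  B1 = {p1, q1}
  B2 = {p2, p5, q2, q5}
  B3 = {p4, p6, q4, q6}
  B4 = {p3, q3}
p0 ∈ B0, q0 ∈ B0 → same block

bisimilar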